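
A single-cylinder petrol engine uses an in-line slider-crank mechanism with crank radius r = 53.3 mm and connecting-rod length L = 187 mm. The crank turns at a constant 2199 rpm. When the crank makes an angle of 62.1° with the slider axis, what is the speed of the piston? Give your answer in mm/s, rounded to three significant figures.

12300

ω = 2π·2199/60 = 230.3 rad/s
For an in-line slider-crank, x = r cosθ + √(L² − r² sin²θ), so v = −rω sinθ·[1 + r cosθ/√(L² − r² sin²θ)].
With r = 0.0533 m, L = 0.187 m, θ = 62.1°: √(L² − r² sin²θ) = 0.18097 m.
v = −0.0533·230.3·0.88377·[1 + 0.0533·0.46793/0.18097] = -12.342 m/s.
|v| = 12.342 m/s = 12342 mm/s.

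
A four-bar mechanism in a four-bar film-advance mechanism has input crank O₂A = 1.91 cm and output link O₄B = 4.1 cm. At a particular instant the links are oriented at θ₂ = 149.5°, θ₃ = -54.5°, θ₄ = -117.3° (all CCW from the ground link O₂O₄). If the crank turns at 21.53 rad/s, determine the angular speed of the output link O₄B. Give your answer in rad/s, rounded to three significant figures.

ω₂ = 21.53 rad/s
Differentiating the loop-closure r₂e^{iθ₂}+r₃e^{iθ₃}=r₁+r₄e^{iθ₄} gives r₂ω₂e^{iθ₂}+r₃ω₃e^{iθ₃}=r₄ω₄e^{iθ₄}.
Eliminating the other unknown: ω₄ = r₂ω₂ sin(θ₂−θ₃) / [r₄ sin(θ₄−θ₃)].
Numerator sine = -0.40674; denominator sine = -0.88942.
Result = 0.0191·21.53·(-0.40674) / (0.041·(-0.88942)) = +4.5867 rad/s; magnitude 4.5867 rad/s.

4.59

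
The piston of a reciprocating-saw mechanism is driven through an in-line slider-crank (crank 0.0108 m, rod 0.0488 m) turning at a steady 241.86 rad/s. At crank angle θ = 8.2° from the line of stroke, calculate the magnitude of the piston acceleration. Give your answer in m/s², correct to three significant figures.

760

ω = 241.9 rad/s
x(θ) = r cosθ + √(L² − r² sin²θ); with ω constant, a = ω²·d²x/dθ².
d²x/dθ² = −r cosθ − r²(cos2θ)/√u − r⁴ sin²2θ/(4u^{3/2}),  u = L² − r² sin²θ = 0.00237907 m².
Substituting r = 0.0108 m, L = 0.0488 m, θ = 8.2°: d²x/dθ² = -0.012986 m.
a = ω²·d²x/dθ² = (241.9)²·(-0.012986) = -759.63 m/s²;  |a| = 759.63 m/s².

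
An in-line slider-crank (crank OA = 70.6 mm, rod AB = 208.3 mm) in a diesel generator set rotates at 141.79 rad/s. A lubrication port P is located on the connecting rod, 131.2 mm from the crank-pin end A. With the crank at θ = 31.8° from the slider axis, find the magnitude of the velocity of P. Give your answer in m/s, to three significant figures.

7.00

ω = 141.8 rad/s.  Crank-pin speed |V_A| = rω = 10.01 m/s, perpendicular to OA.
Rod angle: sinφ = −(r/L) sinθ ⇒ φ = -10.288°; ω_rod = −rω cosθ/√(L²−r²sin²θ) = -41.511 rad/s.
V_P = V_A + ω_rod × AP, with AP = 0.1312 m along the rod.
Components: V_Px = −rω sinθ − a·ω_rod·sinφ = -6.2477 m/s;  V_Py = rω cosθ + a·ω_rod·cosφ = +3.149 m/s.
|V_P| = √(V_Px² + V_Py²) = 6.9965 m/s.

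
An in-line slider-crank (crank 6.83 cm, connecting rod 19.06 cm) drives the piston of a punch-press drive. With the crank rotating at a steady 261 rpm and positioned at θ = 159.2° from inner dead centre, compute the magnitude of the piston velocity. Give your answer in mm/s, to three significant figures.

ω = 2π·261/60 = 27.33 rad/s
For an in-line slider-crank, x = r cosθ + √(L² − r² sin²θ), so v = −rω sinθ·[1 + r cosθ/√(L² − r² sin²θ)].
With r = 0.0683 m, L = 0.1906 m, θ = 159.2°: √(L² − r² sin²θ) = 0.18905 m.
v = −0.0683·27.33·0.35511·[1 + 0.0683·-0.93483/0.18905] = -0.43902 m/s.
|v| = 0.43902 m/s = 439.02 mm/s.

439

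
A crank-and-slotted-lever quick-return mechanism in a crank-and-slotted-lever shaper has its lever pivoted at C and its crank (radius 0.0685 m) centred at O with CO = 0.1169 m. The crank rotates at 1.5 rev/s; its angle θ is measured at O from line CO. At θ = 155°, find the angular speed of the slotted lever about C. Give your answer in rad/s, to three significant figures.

6.29

ω = 9.425 rad/s (from 1.5 rev/s).
Crank pin A relative to C: A = (d + r cosθ, r sinθ); lever angle φ = atan2(r sinθ, d + r cosθ).
Differentiating tanφ: φ̇ = rω(d cosθ + r)/(d² + r² + 2dr cosθ).
d² + r² + 2dr cosθ = |CA|² = 0.00384307 m²;  d cosθ + r = -0.037447 m.
|ω_lever| = |0.0685·9.425·-0.037447| / 0.00384307 = 6.2908 rad/s.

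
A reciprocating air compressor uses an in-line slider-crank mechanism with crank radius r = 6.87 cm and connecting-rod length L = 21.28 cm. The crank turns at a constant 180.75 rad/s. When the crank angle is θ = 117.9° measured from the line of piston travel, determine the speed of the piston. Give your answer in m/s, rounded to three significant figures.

ω = 180.8 rad/s
For an in-line slider-crank, x = r cosθ + √(L² − r² sin²θ), so v = −rω sinθ·[1 + r cosθ/√(L² − r² sin²θ)].
With r = 0.0687 m, L = 0.2128 m, θ = 117.9°: √(L² − r² sin²θ) = 0.20395 m.
v = −0.0687·180.8·0.88377·[1 + 0.0687·-0.46793/0.20395] = -9.2445 m/s.
|v| = 9.2445 m/s.

9.24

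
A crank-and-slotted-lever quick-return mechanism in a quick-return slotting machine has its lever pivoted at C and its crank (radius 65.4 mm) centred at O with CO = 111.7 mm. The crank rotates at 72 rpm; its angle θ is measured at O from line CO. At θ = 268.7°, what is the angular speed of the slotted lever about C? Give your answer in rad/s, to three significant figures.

1.89

ω = 7.54 rad/s (from 72 rpm).
Crank pin A relative to C: A = (d + r cosθ, r sinθ); lever angle φ = atan2(r sinθ, d + r cosθ).
Differentiating tanφ: φ̇ = rω(d cosθ + r)/(d² + r² + 2dr cosθ).
d² + r² + 2dr cosθ = |CA|² = 0.0164226 m²;  d cosθ + r = +0.062866 m.
|ω_lever| = |0.0654·7.54·+0.062866| / 0.0164226 = 1.8876 rad/s.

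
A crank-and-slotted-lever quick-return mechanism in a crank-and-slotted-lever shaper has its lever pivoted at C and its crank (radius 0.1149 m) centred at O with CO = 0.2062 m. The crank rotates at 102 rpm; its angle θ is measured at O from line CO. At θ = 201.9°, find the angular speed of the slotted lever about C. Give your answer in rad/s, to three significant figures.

ω = 10.68 rad/s (from 102 rpm).
Crank pin A relative to C: A = (d + r cosθ, r sinθ); lever angle φ = atan2(r sinθ, d + r cosθ).
Differentiating tanφ: φ̇ = rω(d cosθ + r)/(d² + r² + 2dr cosθ).
d² + r² + 2dr cosθ = |CA|² = 0.0117552 m²;  d cosθ + r = -0.07642 m.
|ω_lever| = |0.1149·10.68·-0.07642| / 0.0117552 = 7.9786 rad/s.

7.98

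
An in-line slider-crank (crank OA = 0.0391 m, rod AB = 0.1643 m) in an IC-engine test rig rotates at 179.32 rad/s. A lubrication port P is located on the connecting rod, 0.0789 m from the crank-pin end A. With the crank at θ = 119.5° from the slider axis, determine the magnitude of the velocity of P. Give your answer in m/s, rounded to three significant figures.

ω = 179.3 rad/s.  Crank-pin speed |V_A| = rω = 7.0114 m/s, perpendicular to OA.
Rod angle: sinφ = −(r/L) sinθ ⇒ φ = -11.954°; ω_rod = −rω cosθ/√(L²−r²sin²θ) = +21.48 rad/s.
V_P = V_A + ω_rod × AP, with AP = 0.0789 m along the rod.
Components: V_Px = −rω sinθ − a·ω_rod·sinφ = -5.7514 m/s;  V_Py = rω cosθ + a·ω_rod·cosφ = -1.7946 m/s.
|V_P| = √(V_Px² + V_Py²) = 6.0249 m/s.

6.02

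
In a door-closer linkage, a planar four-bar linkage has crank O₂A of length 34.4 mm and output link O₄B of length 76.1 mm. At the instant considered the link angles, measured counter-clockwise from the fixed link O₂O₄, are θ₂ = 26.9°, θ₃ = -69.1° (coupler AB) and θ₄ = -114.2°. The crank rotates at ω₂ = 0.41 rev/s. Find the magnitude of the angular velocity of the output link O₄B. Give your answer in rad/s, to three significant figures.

1.63

ω₂ = 2.576 rad/s (from 0.41 rev/s).
Differentiating the loop-closure r₂e^{iθ₂}+r₃e^{iθ₃}=r₁+r₄e^{iθ₄} gives r₂ω₂e^{iθ₂}+r₃ω₃e^{iθ₃}=r₄ω₄e^{iθ₄}.
Eliminating the other unknown: ω₄ = r₂ω₂ sin(θ₂−θ₃) / [r₄ sin(θ₄−θ₃)].
Numerator sine = +0.99452; denominator sine = -0.70834.
Result = 0.0344·2.576·(+0.99452) / (0.0761·(-0.70834)) = -1.635 rad/s; magnitude 1.635 rad/s.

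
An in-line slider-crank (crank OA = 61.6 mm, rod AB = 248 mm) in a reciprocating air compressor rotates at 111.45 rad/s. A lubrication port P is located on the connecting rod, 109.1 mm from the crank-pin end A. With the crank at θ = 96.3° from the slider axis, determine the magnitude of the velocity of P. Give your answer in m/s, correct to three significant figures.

6.75

ω = 111.5 rad/s.  Crank-pin speed |V_A| = rω = 6.8653 m/s, perpendicular to OA.
Rod angle: sinφ = −(r/L) sinθ ⇒ φ = -14.293°; ω_rod = −rω cosθ/√(L²−r²sin²θ) = +3.1348 rad/s.
V_P = V_A + ω_rod × AP, with AP = 0.1091 m along the rod.
Components: V_Px = −rω sinθ − a·ω_rod·sinφ = -6.7394 m/s;  V_Py = rω cosθ + a·ω_rod·cosφ = -0.42194 m/s.
|V_P| = √(V_Px² + V_Py²) = 6.7526 m/s.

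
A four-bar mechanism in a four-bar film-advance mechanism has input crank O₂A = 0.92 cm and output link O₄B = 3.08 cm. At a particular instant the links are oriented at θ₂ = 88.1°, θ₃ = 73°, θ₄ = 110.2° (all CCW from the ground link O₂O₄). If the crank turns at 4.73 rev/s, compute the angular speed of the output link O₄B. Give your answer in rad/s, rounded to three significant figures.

ω₂ = 29.72 rad/s (from 4.73 rev/s).
Differentiating the loop-closure r₂e^{iθ₂}+r₃e^{iθ₃}=r₁+r₄e^{iθ₄} gives r₂ω₂e^{iθ₂}+r₃ω₃e^{iθ₃}=r₄ω₄e^{iθ₄}.
Eliminating the other unknown: ω₄ = r₂ω₂ sin(θ₂−θ₃) / [r₄ sin(θ₄−θ₃)].
Numerator sine = +0.26050; denominator sine = +0.60460.
Result = 0.0092·29.72·(+0.26050) / (0.0308·(+0.60460)) = +3.825 rad/s; magnitude 3.825 rad/s.

3.82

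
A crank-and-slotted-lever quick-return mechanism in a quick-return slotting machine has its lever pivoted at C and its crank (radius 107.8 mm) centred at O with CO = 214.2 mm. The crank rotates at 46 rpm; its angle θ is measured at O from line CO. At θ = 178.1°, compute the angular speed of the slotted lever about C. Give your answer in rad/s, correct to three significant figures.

ω = 4.817 rad/s (from 46 rpm).
Crank pin A relative to C: A = (d + r cosθ, r sinθ); lever angle φ = atan2(r sinθ, d + r cosθ).
Differentiating tanφ: φ̇ = rω(d cosθ + r)/(d² + r² + 2dr cosθ).
d² + r² + 2dr cosθ = |CA|² = 0.0113463 m²;  d cosθ + r = -0.10628 m.
|ω_lever| = |0.1078·4.817·-0.10628| / 0.0113463 = 4.8642 rad/s.

4.86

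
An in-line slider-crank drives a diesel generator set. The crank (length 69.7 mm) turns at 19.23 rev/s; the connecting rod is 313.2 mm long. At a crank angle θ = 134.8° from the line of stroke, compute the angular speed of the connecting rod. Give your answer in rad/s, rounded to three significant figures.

19.2

ω = 120.8 rad/s (converted from 19.23 rev/s).
The rod makes angle φ with the slider axis where L sinφ = r sinθ; differentiating, L cosφ·φ̇ = r ω cosθ.
L cosφ = √(L² − r² sin²θ) = 0.30927 m.
|ω_rod| = r ω |cosθ| / √(L² − r² sin²θ) = 0.0697·120.8·0.70463/0.30927 = 19.187 rad/s.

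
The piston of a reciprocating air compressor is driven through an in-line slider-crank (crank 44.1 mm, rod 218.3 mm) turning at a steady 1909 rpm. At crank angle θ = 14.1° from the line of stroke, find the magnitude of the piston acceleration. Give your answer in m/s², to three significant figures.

2020

ω = 2π·1909/60 = 199.9 rad/s
x(θ) = r cosθ + √(L² − r² sin²θ); with ω constant, a = ω²·d²x/dθ².
d²x/dθ² = −r cosθ − r²(cos2θ)/√u − r⁴ sin²2θ/(4u^{3/2}),  u = L² − r² sin²θ = 0.0475395 m².
Substituting r = 0.0441 m, L = 0.2183 m, θ = 14.1°: d²x/dθ² = -0.050653 m.
a = ω²·d²x/dθ² = (199.9)²·(-0.050653) = -2024.3 m/s²;  |a| = 2024.3 m/s².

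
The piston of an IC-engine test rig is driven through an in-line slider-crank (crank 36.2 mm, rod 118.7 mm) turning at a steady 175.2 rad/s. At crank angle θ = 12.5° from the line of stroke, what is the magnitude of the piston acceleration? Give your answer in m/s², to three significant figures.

1390

ω = 175.2 rad/s
x(θ) = r cosθ + √(L² − r² sin²θ); with ω constant, a = ω²·d²x/dθ².
d²x/dθ² = −r cosθ − r²(cos2θ)/√u − r⁴ sin²2θ/(4u^{3/2}),  u = L² − r² sin²θ = 0.0140283 m².
Substituting r = 0.0362 m, L = 0.1187 m, θ = 12.5°: d²x/dθ² = -0.045416 m.
a = ω²·d²x/dθ² = (175.2)²·(-0.045416) = -1394 m/s²;  |a| = 1394 m/s².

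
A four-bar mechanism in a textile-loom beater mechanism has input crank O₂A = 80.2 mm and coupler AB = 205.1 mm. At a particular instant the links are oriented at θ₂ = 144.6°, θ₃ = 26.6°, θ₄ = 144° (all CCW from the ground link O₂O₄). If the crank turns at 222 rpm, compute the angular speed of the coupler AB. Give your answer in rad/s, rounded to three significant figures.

ω₂ = 23.25 rad/s (from 222 rpm).
Differentiating the loop-closure r₂e^{iθ₂}+r₃e^{iθ₃}=r₁+r₄e^{iθ₄} gives r₂ω₂e^{iθ₂}+r₃ω₃e^{iθ₃}=r₄ω₄e^{iθ₄}.
Eliminating the other unknown: ω₃ = r₂ω₂ sin(θ₄−θ₂) / [r₃ sin(θ₃−θ₄)].
Numerator sine = -0.01047; denominator sine = -0.88782.
Result = 0.0802·23.25·(-0.01047) / (0.2051·(-0.88782)) = +0.10722 rad/s; magnitude 0.10722 rad/s.

0.107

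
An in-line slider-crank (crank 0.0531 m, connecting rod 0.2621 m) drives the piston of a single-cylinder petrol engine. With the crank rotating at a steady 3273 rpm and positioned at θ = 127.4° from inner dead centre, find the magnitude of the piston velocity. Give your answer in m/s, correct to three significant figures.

12.7

ω = 2π·3273/60 = 342.7 rad/s
For an in-line slider-crank, x = r cosθ + √(L² − r² sin²θ), so v = −rω sinθ·[1 + r cosθ/√(L² − r² sin²θ)].
With r = 0.0531 m, L = 0.2621 m, θ = 127.4°: √(L² − r² sin²θ) = 0.25868 m.
v = −0.0531·342.7·0.79441·[1 + 0.0531·-0.60738/0.25868] = -12.656 m/s.
|v| = 12.656 m/s.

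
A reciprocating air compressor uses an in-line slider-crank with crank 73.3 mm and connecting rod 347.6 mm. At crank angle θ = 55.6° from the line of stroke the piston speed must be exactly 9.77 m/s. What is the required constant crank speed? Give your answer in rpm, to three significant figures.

1380

For an in-line slider-crank, |v_piston| = rω|sinθ|·[1 + r cosθ/√(L² − r² sin²θ)].
With r = 0.0733 m, L = 0.3476 m, θ = 55.6°: the bracketed kinematic factor |dx/dθ| = 0.067798 m.
ω = v/|dx/dθ| = 9.77/0.067798 = 144.1 rad/s.
N = 60ω/(2π) = 1376.1 rpm.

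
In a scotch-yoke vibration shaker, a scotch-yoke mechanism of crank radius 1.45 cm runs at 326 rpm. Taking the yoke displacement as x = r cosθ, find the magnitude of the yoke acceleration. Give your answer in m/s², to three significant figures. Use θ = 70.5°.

ω = 34.14 rad/s (from 326 rpm).
x = r cosθ ⇒ ẍ = −rω² cosθ (ω constant).
|a| = rω²|cosθ| = 0.0145·(34.14)²·|cos 70.5°| = 5.641 m/s².

5.64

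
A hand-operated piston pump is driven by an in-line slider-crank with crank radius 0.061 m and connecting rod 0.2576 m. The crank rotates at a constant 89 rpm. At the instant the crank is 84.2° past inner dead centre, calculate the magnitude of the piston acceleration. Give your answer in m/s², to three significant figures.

ω = 2π·89/60 = 9.32 rad/s
x(θ) = r cosθ + √(L² − r² sin²θ); with ω constant, a = ω²·d²x/dθ².
d²x/dθ² = −r cosθ − r²(cos2θ)/√u − r⁴ sin²2θ/(4u^{3/2}),  u = L² − r² sin²θ = 0.0626748 m².
Substituting r = 0.061 m, L = 0.2576 m, θ = 84.2°: d²x/dθ² = +0.0083863 m.
a = ω²·d²x/dθ² = (9.32)²·(+0.0083863) = +0.72846 m/s²;  |a| = 0.72846 m/s².

0.728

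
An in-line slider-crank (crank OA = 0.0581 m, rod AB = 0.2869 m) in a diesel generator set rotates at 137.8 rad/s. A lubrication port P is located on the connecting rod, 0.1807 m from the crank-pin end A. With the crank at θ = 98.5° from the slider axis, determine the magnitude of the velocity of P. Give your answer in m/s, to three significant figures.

ω = 137.8 rad/s.  Crank-pin speed |V_A| = rω = 8.0062 m/s, perpendicular to OA.
Rod angle: sinφ = −(r/L) sinθ ⇒ φ = -11.554°; ω_rod = −rω cosθ/√(L²−r²sin²θ) = +4.21 rad/s.
V_P = V_A + ω_rod × AP, with AP = 0.1807 m along the rod.
Components: V_Px = −rω sinθ − a·ω_rod·sinφ = -7.7659 m/s;  V_Py = rω cosθ + a·ω_rod·cosφ = -0.43805 m/s.
|V_P| = √(V_Px² + V_Py²) = 7.7782 m/s.

7.78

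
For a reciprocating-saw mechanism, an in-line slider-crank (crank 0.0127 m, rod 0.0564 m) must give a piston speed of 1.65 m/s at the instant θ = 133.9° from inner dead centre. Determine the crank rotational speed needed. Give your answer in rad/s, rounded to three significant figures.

For an in-line slider-crank, |v_piston| = rω|sinθ|·[1 + r cosθ/√(L² − r² sin²θ)].
With r = 0.0127 m, L = 0.0564 m, θ = 133.9°: the bracketed kinematic factor |dx/dθ| = 0.007703 m.
ω = v/|dx/dθ| = 1.65/0.007703 = 214.2 rad/s.

214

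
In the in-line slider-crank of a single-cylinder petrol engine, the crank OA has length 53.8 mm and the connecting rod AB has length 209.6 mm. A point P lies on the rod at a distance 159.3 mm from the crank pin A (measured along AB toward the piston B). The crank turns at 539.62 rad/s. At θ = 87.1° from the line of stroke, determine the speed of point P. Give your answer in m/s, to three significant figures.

ω = 539.6 rad/s.  Crank-pin speed |V_A| = rω = 29.032 m/s, perpendicular to OA.
Rod angle: sinφ = −(r/L) sinθ ⇒ φ = -14.854°; ω_rod = −rω cosθ/√(L²−r²sin²θ) = -7.2499 rad/s.
V_P = V_A + ω_rod × AP, with AP = 0.1593 m along the rod.
Components: V_Px = −rω sinθ − a·ω_rod·sinφ = -29.29 m/s;  V_Py = rω cosθ + a·ω_rod·cosφ = +0.35248 m/s.
|V_P| = √(V_Px² + V_Py²) = 29.293 m/s.

29.3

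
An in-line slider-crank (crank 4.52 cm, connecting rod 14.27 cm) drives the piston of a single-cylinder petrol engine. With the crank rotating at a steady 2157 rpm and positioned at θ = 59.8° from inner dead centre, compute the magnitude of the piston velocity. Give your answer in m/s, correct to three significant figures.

ω = 2π·2157/60 = 225.9 rad/s
For an in-line slider-crank, x = r cosθ + √(L² − r² sin²θ), so v = −rω sinθ·[1 + r cosθ/√(L² − r² sin²θ)].
With r = 0.0452 m, L = 0.1427 m, θ = 59.8°: √(L² − r² sin²θ) = 0.13725 m.
v = −0.0452·225.9·0.86427·[1 + 0.0452·0.50302/0.13725] = -10.286 m/s.
|v| = 10.286 m/s.

10.3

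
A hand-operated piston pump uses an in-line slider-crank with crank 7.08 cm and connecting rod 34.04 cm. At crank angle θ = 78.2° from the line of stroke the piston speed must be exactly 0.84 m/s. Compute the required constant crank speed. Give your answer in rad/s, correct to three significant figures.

11.6

For an in-line slider-crank, |v_piston| = rω|sinθ|·[1 + r cosθ/√(L² − r² sin²θ)].
With r = 0.0708 m, L = 0.3404 m, θ = 78.2°: the bracketed kinematic factor |dx/dθ| = 0.072315 m.
ω = v/|dx/dθ| = 0.84/0.072315 = 11.616 rad/s.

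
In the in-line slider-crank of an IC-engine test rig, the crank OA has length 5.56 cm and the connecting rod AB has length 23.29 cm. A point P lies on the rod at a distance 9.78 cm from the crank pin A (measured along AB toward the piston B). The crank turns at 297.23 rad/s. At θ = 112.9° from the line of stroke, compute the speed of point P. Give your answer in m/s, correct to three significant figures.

15.1

ω = 297.2 rad/s.  Crank-pin speed |V_A| = rω = 16.526 m/s, perpendicular to OA.
Rod angle: sinφ = −(r/L) sinθ ⇒ φ = -12.704°; ω_rod = −rω cosθ/√(L²−r²sin²θ) = +28.304 rad/s.
V_P = V_A + ω_rod × AP, with AP = 0.0978 m along the rod.
Components: V_Px = −rω sinθ − a·ω_rod·sinφ = -14.615 m/s;  V_Py = rω cosθ + a·ω_rod·cosφ = -3.7303 m/s.
|V_P| = √(V_Px² + V_Py²) = 15.083 m/s.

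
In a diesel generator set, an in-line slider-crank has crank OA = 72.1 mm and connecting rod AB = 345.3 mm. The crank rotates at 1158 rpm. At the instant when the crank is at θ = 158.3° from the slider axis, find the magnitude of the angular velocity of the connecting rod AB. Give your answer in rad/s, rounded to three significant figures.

ω = 121.3 rad/s (converted from 1158 rpm).
The rod makes angle φ with the slider axis where L sinφ = r sinθ; differentiating, L cosφ·φ̇ = r ω cosθ.
L cosφ = √(L² − r² sin²θ) = 0.34427 m.
|ω_rod| = r ω |cosθ| / √(L² − r² sin²θ) = 0.0721·121.3·0.92913/0.34427 = 23.597 rad/s.

23.6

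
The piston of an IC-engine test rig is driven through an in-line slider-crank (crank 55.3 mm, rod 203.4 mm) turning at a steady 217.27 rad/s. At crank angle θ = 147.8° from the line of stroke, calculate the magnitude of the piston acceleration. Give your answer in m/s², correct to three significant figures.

ω = 217.3 rad/s
x(θ) = r cosθ + √(L² − r² sin²θ); with ω constant, a = ω²·d²x/dθ².
d²x/dθ² = −r cosθ − r²(cos2θ)/√u − r⁴ sin²2θ/(4u^{3/2}),  u = L² − r² sin²θ = 0.0405032 m².
Substituting r = 0.0553 m, L = 0.2034 m, θ = 147.8°: d²x/dθ² = +0.039996 m.
a = ω²·d²x/dθ² = (217.3)²·(+0.039996) = +1888 m/s²;  |a| = 1888 m/s².

1890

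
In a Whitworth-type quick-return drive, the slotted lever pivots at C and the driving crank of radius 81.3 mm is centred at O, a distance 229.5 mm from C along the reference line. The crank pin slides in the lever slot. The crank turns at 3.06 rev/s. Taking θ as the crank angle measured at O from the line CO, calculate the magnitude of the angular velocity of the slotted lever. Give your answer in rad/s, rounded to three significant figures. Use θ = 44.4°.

4.46

ω = 19.23 rad/s (from 3.06 rev/s).
Crank pin A relative to C: A = (d + r cosθ, r sinθ); lever angle φ = atan2(r sinθ, d + r cosθ).
Differentiating tanφ: φ̇ = rω(d cosθ + r)/(d² + r² + 2dr cosθ).
d² + r² + 2dr cosθ = |CA|² = 0.0859417 m²;  d cosθ + r = +0.24527 m.
|ω_lever| = |0.0813·19.23·+0.24527| / 0.0859417 = 4.461 rad/s.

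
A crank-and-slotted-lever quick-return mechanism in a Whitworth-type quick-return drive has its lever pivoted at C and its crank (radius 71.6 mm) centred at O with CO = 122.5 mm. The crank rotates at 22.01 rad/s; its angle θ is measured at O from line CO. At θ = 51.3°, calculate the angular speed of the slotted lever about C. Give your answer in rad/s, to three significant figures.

7.51

ω = 22.01 rad/s
Crank pin A relative to C: A = (d + r cosθ, r sinθ); lever angle φ = atan2(r sinθ, d + r cosθ).
Differentiating tanφ: φ̇ = rω(d cosθ + r)/(d² + r² + 2dr cosθ).
d² + r² + 2dr cosθ = |CA|² = 0.0311008 m²;  d cosθ + r = +0.14819 m.
|ω_lever| = |0.0716·22.01·+0.14819| / 0.0311008 = 7.5091 rad/s.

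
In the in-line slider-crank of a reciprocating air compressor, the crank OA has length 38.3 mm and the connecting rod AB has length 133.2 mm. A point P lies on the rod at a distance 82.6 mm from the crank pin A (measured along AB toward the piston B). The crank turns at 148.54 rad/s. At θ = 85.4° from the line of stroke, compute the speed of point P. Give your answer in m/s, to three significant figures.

ω = 148.5 rad/s.  Crank-pin speed |V_A| = rω = 5.6891 m/s, perpendicular to OA.
Rod angle: sinφ = −(r/L) sinθ ⇒ φ = -16.655°; ω_rod = −rω cosθ/√(L²−r²sin²θ) = -3.5754 rad/s.
V_P = V_A + ω_rod × AP, with AP = 0.0826 m along the rod.
Components: V_Px = −rω sinθ − a·ω_rod·sinφ = -5.7554 m/s;  V_Py = rω cosθ + a·ω_rod·cosφ = +0.17332 m/s.
|V_P| = √(V_Px² + V_Py²) = 5.758 m/s.

5.76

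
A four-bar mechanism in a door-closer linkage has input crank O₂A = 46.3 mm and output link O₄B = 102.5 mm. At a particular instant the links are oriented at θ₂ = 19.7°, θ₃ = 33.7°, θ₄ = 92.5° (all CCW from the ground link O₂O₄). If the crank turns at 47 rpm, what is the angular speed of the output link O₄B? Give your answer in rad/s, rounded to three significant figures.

ω₂ = 4.922 rad/s (from 47 rpm).
Differentiating the loop-closure r₂e^{iθ₂}+r₃e^{iθ₃}=r₁+r₄e^{iθ₄} gives r₂ω₂e^{iθ₂}+r₃ω₃e^{iθ₃}=r₄ω₄e^{iθ₄}.
Eliminating the other unknown: ω₄ = r₂ω₂ sin(θ₂−θ₃) / [r₄ sin(θ₄−θ₃)].
Numerator sine = -0.24192; denominator sine = +0.85536.
Result = 0.0463·4.922·(-0.24192) / (0.1025·(+0.85536)) = -0.62879 rad/s; magnitude 0.62879 rad/s.

0.629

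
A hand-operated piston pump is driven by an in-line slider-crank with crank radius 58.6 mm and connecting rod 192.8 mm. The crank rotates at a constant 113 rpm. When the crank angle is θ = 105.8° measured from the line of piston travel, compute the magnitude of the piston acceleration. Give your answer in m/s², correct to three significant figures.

4.44

ω = 2π·113/60 = 11.83 rad/s
x(θ) = r cosθ + √(L² − r² sin²θ); with ω constant, a = ω²·d²x/dθ².
d²x/dθ² = −r cosθ − r²(cos2θ)/√u − r⁴ sin²2θ/(4u^{3/2}),  u = L² − r² sin²θ = 0.0339925 m².
Substituting r = 0.0586 m, L = 0.1928 m, θ = 105.8°: d²x/dθ² = +0.03169 m.
a = ω²·d²x/dθ² = (11.83)²·(+0.03169) = +4.4375 m/s²;  |a| = 4.4375 m/s².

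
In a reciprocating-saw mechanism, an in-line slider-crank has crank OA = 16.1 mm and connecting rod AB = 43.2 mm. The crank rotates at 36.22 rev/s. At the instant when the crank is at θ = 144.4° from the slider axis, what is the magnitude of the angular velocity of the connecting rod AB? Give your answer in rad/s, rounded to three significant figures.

ω = 227.6 rad/s (converted from 36.22 rev/s).
The rod makes angle φ with the slider axis where L sinφ = r sinθ; differentiating, L cosφ·φ̇ = r ω cosθ.
L cosφ = √(L² − r² sin²θ) = 0.042171 m.
|ω_rod| = r ω |cosθ| / √(L² − r² sin²θ) = 0.0161·227.6·0.81310/0.042171 = 70.645 rad/s.

70.6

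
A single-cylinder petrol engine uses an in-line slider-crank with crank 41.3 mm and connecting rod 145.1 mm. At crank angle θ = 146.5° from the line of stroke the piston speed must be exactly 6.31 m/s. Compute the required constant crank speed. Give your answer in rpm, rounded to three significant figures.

3480

For an in-line slider-crank, |v_piston| = rω|sinθ|·[1 + r cosθ/√(L² − r² sin²θ)].
With r = 0.0413 m, L = 0.1451 m, θ = 146.5°: the bracketed kinematic factor |dx/dθ| = 0.017317 m.
ω = v/|dx/dθ| = 6.31/0.017317 = 364.39 rad/s.
N = 60ω/(2π) = 3479.7 rpm.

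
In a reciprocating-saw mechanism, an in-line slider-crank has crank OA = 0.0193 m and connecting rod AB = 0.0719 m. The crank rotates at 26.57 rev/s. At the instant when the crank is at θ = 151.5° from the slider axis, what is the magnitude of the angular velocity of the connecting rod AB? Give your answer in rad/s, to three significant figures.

39.7

ω = 166.9 rad/s (converted from 26.57 rev/s).
The rod makes angle φ with the slider axis where L sinφ = r sinθ; differentiating, L cosφ·φ̇ = r ω cosθ.
L cosφ = √(L² − r² sin²θ) = 0.071308 m.
|ω_rod| = r ω |cosθ| / √(L² − r² sin²θ) = 0.0193·166.9·0.87882/0.071308 = 39.709 rad/s.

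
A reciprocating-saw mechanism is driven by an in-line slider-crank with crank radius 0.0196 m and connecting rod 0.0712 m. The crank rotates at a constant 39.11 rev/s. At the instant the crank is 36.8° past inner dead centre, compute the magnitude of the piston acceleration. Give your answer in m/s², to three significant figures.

ω = 2π·39.1 = 245.7 rad/s
x(θ) = r cosθ + √(L² − r² sin²θ); with ω constant, a = ω²·d²x/dθ².
d²x/dθ² = −r cosθ − r²(cos2θ)/√u − r⁴ sin²2θ/(4u^{3/2}),  u = L² − r² sin²θ = 0.00493159 m².
Substituting r = 0.0196 m, L = 0.0712 m, θ = 36.8°: d²x/dθ² = -0.017337 m.
a = ω²·d²x/dθ² = (245.7)²·(-0.017337) = -1046.9 m/s²;  |a| = 1046.9 m/s².

1050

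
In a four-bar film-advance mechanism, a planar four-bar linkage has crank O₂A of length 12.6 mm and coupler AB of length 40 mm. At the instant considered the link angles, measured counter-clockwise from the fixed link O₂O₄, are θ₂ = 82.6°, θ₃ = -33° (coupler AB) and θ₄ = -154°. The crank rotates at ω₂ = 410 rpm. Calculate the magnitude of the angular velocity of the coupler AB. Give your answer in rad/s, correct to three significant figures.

13.2

ω₂ = 42.94 rad/s (from 410 rpm).
Differentiating the loop-closure r₂e^{iθ₂}+r₃e^{iθ₃}=r₁+r₄e^{iθ₄} gives r₂ω₂e^{iθ₂}+r₃ω₃e^{iθ₃}=r₄ω₄e^{iθ₄}.
Eliminating the other unknown: ω₃ = r₂ω₂ sin(θ₄−θ₂) / [r₃ sin(θ₃−θ₄)].
Numerator sine = +0.83485; denominator sine = +0.85717.
Result = 0.0126·42.94·(+0.83485) / (0.04·(+0.85717)) = +13.172 rad/s; magnitude 13.172 rad/s.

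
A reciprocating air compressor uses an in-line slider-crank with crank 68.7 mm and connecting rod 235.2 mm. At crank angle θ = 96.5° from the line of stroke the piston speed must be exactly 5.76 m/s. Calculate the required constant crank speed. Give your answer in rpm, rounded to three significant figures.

835

For an in-line slider-crank, |v_piston| = rω|sinθ|·[1 + r cosθ/√(L² − r² sin²θ)].
With r = 0.0687 m, L = 0.2352 m, θ = 96.5°: the bracketed kinematic factor |dx/dθ| = 0.0659 m.
ω = v/|dx/dθ| = 5.76/0.0659 = 87.405 rad/s.
N = 60ω/(2π) = 834.66 rpm.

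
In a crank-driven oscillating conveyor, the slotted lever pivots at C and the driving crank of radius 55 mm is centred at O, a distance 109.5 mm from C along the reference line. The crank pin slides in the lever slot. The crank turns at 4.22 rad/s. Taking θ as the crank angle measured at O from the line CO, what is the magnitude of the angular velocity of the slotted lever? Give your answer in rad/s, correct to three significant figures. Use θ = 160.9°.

ω = 4.22 rad/s
Crank pin A relative to C: A = (d + r cosθ, r sinθ); lever angle φ = atan2(r sinθ, d + r cosθ).
Differentiating tanφ: φ̇ = rω(d cosθ + r)/(d² + r² + 2dr cosθ).
d² + r² + 2dr cosθ = |CA|² = 0.00363334 m²;  d cosθ + r = -0.048472 m.
|ω_lever| = |0.055·4.22·-0.048472| / 0.00363334 = 3.0964 rad/s.

3.10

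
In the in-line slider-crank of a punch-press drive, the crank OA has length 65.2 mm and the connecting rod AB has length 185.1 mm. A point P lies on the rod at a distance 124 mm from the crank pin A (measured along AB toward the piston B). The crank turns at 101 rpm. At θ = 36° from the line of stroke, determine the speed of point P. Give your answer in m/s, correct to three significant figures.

0.518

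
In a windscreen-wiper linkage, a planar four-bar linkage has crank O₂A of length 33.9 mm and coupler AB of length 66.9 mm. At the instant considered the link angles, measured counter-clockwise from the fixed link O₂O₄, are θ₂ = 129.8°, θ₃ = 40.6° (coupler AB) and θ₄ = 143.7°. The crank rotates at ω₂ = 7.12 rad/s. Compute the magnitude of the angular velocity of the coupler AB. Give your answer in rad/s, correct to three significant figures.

ω₂ = 7.12 rad/s
Differentiating the loop-closure r₂e^{iθ₂}+r₃e^{iθ₃}=r₁+r₄e^{iθ₄} gives r₂ω₂e^{iθ₂}+r₃ω₃e^{iθ₃}=r₄ω₄e^{iθ₄}.
Eliminating the other unknown: ω₃ = r₂ω₂ sin(θ₄−θ₂) / [r₃ sin(θ₃−θ₄)].
Numerator sine = +0.24023; denominator sine = -0.97398.
Result = 0.0339·7.12·(+0.24023) / (0.0669·(-0.97398)) = -0.88988 rad/s; magnitude 0.88988 rad/s.

0.890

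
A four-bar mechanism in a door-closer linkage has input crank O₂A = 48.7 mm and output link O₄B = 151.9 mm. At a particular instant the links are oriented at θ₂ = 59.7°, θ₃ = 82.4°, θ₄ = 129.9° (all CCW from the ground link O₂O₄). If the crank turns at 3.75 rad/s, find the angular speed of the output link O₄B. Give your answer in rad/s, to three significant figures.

0.629

ω₂ = 3.75 rad/s
Differentiating the loop-closure r₂e^{iθ₂}+r₃e^{iθ₃}=r₁+r₄e^{iθ₄} gives r₂ω₂e^{iθ₂}+r₃ω₃e^{iθ₃}=r₄ω₄e^{iθ₄}.
Eliminating the other unknown: ω₄ = r₂ω₂ sin(θ₂−θ₃) / [r₄ sin(θ₄−θ₃)].
Numerator sine = -0.38591; denominator sine = +0.73728.
Result = 0.0487·3.75·(-0.38591) / (0.1519·(+0.73728)) = -0.62929 rad/s; magnitude 0.62929 rad/s.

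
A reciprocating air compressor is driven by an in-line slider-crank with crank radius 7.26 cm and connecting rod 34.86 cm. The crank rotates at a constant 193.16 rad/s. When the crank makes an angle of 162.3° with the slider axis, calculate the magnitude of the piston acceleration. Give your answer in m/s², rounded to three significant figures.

2120

ω = 193.2 rad/s
x(θ) = r cosθ + √(L² − r² sin²θ); with ω constant, a = ω²·d²x/dθ².
d²x/dθ² = −r cosθ − r²(cos2θ)/√u − r⁴ sin²2θ/(4u^{3/2}),  u = L² − r² sin²θ = 0.121035 m².
Substituting r = 0.0726 m, L = 0.3486 m, θ = 162.3°: d²x/dθ² = +0.056759 m.
a = ω²·d²x/dθ² = (193.2)²·(+0.056759) = +2117.7 m/s²;  |a| = 2117.7 m/s².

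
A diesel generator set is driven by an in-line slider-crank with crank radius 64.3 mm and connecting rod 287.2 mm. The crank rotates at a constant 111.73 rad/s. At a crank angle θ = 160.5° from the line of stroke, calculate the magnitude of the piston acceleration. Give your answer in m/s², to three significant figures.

ω = 111.7 rad/s
x(θ) = r cosθ + √(L² − r² sin²θ); with ω constant, a = ω²·d²x/dθ².
d²x/dθ² = −r cosθ − r²(cos2θ)/√u − r⁴ sin²2θ/(4u^{3/2}),  u = L² − r² sin²θ = 0.0820231 m².
Substituting r = 0.0643 m, L = 0.2872 m, θ = 160.5°: d²x/dθ² = +0.049321 m.
a = ω²·d²x/dθ² = (111.7)²·(+0.049321) = +615.7 m/s²;  |a| = 615.7 m/s².

616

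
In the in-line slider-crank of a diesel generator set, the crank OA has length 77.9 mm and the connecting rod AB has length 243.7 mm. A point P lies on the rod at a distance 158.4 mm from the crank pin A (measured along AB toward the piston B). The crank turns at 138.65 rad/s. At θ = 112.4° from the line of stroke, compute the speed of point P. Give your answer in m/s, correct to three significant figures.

9.27

ω = 138.7 rad/s.  Crank-pin speed |V_A| = rω = 10.801 m/s, perpendicular to OA.
Rod angle: sinφ = −(r/L) sinθ ⇒ φ = -17.190°; ω_rod = −rω cosθ/√(L²−r²sin²θ) = +17.679 rad/s.
V_P = V_A + ω_rod × AP, with AP = 0.1584 m along the rod.
Components: V_Px = −rω sinθ − a·ω_rod·sinφ = -9.1583 m/s;  V_Py = rω cosθ + a·ω_rod·cosφ = -1.4406 m/s.
|V_P| = √(V_Px² + V_Py²) = 9.2709 m/s.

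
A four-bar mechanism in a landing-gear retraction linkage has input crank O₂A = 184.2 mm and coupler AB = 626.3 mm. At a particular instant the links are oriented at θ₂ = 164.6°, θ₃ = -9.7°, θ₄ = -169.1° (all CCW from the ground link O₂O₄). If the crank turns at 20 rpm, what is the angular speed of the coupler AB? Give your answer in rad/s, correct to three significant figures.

ω₂ = 2.094 rad/s (from 20 rpm).
Differentiating the loop-closure r₂e^{iθ₂}+r₃e^{iθ₃}=r₁+r₄e^{iθ₄} gives r₂ω₂e^{iθ₂}+r₃ω₃e^{iθ₃}=r₄ω₄e^{iθ₄}.
Eliminating the other unknown: ω₃ = r₂ω₂ sin(θ₄−θ₂) / [r₃ sin(θ₃−θ₄)].
Numerator sine = +0.44307; denominator sine = +0.35184.
Result = 0.1842·2.094·(+0.44307) / (0.6263·(+0.35184)) = +0.7757 rad/s; magnitude 0.7757 rad/s.

0.776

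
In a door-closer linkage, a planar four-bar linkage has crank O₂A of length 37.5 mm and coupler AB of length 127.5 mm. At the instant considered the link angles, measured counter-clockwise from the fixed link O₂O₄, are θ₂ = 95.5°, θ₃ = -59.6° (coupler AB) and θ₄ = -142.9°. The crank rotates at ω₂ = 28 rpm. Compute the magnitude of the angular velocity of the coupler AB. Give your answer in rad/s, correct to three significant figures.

0.740

ω₂ = 2.932 rad/s (from 28 rpm).
Differentiating the loop-closure r₂e^{iθ₂}+r₃e^{iθ₃}=r₁+r₄e^{iθ₄} gives r₂ω₂e^{iθ₂}+r₃ω₃e^{iθ₃}=r₄ω₄e^{iθ₄}.
Eliminating the other unknown: ω₃ = r₂ω₂ sin(θ₄−θ₂) / [r₃ sin(θ₃−θ₄)].
Numerator sine = +0.85173; denominator sine = +0.99317.
Result = 0.0375·2.932·(+0.85173) / (0.1275·(+0.99317)) = +0.73958 rad/s; magnitude 0.73958 rad/s.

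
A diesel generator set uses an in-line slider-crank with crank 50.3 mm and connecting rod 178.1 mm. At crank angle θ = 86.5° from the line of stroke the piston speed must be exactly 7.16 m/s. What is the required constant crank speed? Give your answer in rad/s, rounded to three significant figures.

140

For an in-line slider-crank, |v_piston| = rω|sinθ|·[1 + r cosθ/√(L² − r² sin²θ)].
With r = 0.0503 m, L = 0.1781 m, θ = 86.5°: the bracketed kinematic factor |dx/dθ| = 0.051108 m.
ω = v/|dx/dθ| = 7.16/0.051108 = 140.09 rad/s.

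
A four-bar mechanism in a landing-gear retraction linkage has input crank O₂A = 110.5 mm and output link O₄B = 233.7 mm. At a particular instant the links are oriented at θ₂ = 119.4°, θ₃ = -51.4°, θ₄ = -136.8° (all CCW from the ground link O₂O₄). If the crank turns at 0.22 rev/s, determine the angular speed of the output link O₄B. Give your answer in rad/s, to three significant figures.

0.105

ω₂ = 1.382 rad/s (from 0.22 rev/s).
Differentiating the loop-closure r₂e^{iθ₂}+r₃e^{iθ₃}=r₁+r₄e^{iθ₄} gives r₂ω₂e^{iθ₂}+r₃ω₃e^{iθ₃}=r₄ω₄e^{iθ₄}.
Eliminating the other unknown: ω₄ = r₂ω₂ sin(θ₂−θ₃) / [r₄ sin(θ₄−θ₃)].
Numerator sine = +0.15988; denominator sine = -0.99678.
Result = 0.1105·1.382·(+0.15988) / (0.2337·(-0.99678)) = -0.10483 rad/s; magnitude 0.10483 rad/s.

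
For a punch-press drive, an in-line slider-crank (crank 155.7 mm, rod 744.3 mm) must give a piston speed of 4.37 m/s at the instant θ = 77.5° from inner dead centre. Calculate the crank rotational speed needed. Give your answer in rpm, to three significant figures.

For an in-line slider-crank, |v_piston| = rω|sinθ|·[1 + r cosθ/√(L² − r² sin²θ)].
With r = 0.1557 m, L = 0.7443 m, θ = 77.5°: the bracketed kinematic factor |dx/dθ| = 0.15904 m.
ω = v/|dx/dθ| = 4.37/0.15904 = 27.477 rad/s.
N = 60ω/(2π) = 262.39 rpm.

262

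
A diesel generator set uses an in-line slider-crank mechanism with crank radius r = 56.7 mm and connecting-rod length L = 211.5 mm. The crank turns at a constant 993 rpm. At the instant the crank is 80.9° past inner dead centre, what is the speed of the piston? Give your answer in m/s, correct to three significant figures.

6.08

ω = 2π·993/60 = 104 rad/s
For an in-line slider-crank, x = r cosθ + √(L² − r² sin²θ), so v = −rω sinθ·[1 + r cosθ/√(L² − r² sin²θ)].
With r = 0.0567 m, L = 0.2115 m, θ = 80.9°: √(L² − r² sin²θ) = 0.20396 m.
v = −0.0567·104·0.98741·[1 + 0.0567·0.15816/0.20396] = -6.0778 m/s.
|v| = 6.0778 m/s.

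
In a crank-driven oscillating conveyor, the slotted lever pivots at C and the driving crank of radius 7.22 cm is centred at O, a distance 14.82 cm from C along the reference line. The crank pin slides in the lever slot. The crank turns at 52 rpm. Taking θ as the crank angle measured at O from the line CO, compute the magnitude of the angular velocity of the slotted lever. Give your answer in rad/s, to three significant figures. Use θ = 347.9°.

1.77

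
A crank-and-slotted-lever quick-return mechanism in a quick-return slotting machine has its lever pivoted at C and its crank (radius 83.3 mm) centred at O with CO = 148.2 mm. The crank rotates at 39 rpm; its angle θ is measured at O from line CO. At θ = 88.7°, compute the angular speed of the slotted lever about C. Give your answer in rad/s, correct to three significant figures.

1.00

ω = 4.084 rad/s (from 39 rpm).
Crank pin A relative to C: A = (d + r cosθ, r sinθ); lever angle φ = atan2(r sinθ, d + r cosθ).
Differentiating tanφ: φ̇ = rω(d cosθ + r)/(d² + r² + 2dr cosθ).
d² + r² + 2dr cosθ = |CA|² = 0.0294623 m²;  d cosθ + r = +0.086662 m.
|ω_lever| = |0.0833·4.084·+0.086662| / 0.0294623 = 1.0007 rad/s.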